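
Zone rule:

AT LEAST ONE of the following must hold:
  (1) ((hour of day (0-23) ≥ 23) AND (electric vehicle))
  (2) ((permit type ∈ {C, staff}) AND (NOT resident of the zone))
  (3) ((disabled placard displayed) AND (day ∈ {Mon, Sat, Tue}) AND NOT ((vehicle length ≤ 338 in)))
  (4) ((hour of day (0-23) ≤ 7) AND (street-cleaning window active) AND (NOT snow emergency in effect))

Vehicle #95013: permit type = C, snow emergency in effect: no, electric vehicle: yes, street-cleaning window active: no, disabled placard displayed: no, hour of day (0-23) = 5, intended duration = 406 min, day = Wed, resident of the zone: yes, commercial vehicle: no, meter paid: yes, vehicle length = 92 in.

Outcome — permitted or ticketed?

Ticketed

Atomic conditions:
  hour of day (0-23) ≥ 23: 5 ≥ 23 is false
  electric vehicle: yes → true
  permit type ∈ {C, staff}: C is in the set → true
  NOT resident of the zone: yes → false
  disabled placard displayed: no → false
  day ∈ {Mon, Sat, Tue}: Wed is not in the set → false
  vehicle length ≤ 338 in: 92 ≤ 338 is true
  hour of day (0-23) ≤ 7: 5 ≤ 7 is true
  street-cleaning window active: no → false
  NOT snow emergency in effect: no → true
Combine:
[1] false AND true = false
[2] true AND false = false
[3.3] NOT true = false
[3] false AND false AND false = false
[4] true AND false AND true = false
[root] false OR false OR false OR false = false
Overall: false → ticketed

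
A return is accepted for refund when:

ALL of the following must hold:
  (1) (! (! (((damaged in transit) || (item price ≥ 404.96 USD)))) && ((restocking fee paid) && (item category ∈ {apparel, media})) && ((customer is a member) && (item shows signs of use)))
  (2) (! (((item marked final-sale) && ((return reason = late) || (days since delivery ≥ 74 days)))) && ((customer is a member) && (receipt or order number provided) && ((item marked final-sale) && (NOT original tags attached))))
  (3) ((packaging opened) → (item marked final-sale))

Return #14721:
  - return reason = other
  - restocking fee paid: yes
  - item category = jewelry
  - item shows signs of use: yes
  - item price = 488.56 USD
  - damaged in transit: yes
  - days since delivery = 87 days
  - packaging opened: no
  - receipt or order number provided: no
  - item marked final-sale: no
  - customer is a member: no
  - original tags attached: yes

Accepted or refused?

Atomic conditions:
  damaged in transit: yes → true
  item price ≥ 404.96 USD: 488.56 ≥ 404.96 is true
  restocking fee paid: yes → true
  item category ∈ {apparel, media}: jewelry is not in the set → false
  customer is a member: no → false
  item shows signs of use: yes → true
  item marked final-sale: no → false
  return reason = late: other == late is false
  days since delivery ≥ 74 days: 87 ≥ 74 is true
  receipt or order number provided: no → false
  NOT original tags attached: yes → false
  packaging opened: no → false
Combine:
[1.1.1.1] true OR true = true
[1.1.1] NOT true = false
[1.1] NOT false = true
[1.2] true AND false = false
[1.3] false AND true = false
[1] true AND false AND false = false
[2.1.1.2] false OR true = true
[2.1.1] false AND true = false
[2.1] NOT false = true
[2.2.3] false AND false = false
[2.2] false AND false AND false = false
[2] true AND false = false
[3] false → false (antecedent false ⇒ implication holds) = true
[root] false AND false AND true = false
Overall: false → refused

Refused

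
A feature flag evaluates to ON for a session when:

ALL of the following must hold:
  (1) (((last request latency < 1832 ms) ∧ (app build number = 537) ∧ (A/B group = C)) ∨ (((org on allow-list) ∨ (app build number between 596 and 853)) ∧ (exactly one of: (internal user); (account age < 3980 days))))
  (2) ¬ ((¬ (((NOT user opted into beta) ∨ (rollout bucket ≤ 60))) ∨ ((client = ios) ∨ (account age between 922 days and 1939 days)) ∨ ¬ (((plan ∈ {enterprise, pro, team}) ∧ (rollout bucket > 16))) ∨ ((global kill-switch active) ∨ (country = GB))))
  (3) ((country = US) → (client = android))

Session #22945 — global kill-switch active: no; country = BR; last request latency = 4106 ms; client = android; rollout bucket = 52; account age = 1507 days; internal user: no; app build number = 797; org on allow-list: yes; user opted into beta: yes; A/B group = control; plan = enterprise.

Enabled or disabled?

Disabled

Atomic conditions:
  last request latency < 1832 ms: 4106 < 1832 is false
  app build number = 537: 797 == 537 is false
  A/B group = C: control == C is false
  org on allow-list: yes → true
  app build number between 596 and 853: 797 in [596, 853] is true
  internal user: no → false
  account age < 3980 days: 1507 < 3980 is true
  NOT user opted into beta: yes → false
  rollout bucket ≤ 60: 52 ≤ 60 is true
  client = ios: android == ios is false
  account age between 922 days and 1939 days: 1507 in [922, 1939] is true
  plan ∈ {enterprise, pro, team}: enterprise is in the set → true
  rollout bucket > 16: 52 > 16 is true
  global kill-switch active: no → false
  country = GB: BR == GB is false
  country = US: BR == US is false
  client = android: android == android is true
Combine:
[1.1] false AND false AND false = false
[1.2.1] true OR true = true
[1.2.2] exactly-one(false, true) = true
[1.2] true AND true = true
[1] false OR true = true
[2.1.1.1] false OR true = true
[2.1.1] NOT true = false
[2.1.2] false OR true = true
[2.1.3.1] true AND true = true
[2.1.3] NOT true = false
[2.1.4] false OR false = false
[2.1] false OR true OR false OR false = true
[2] NOT true = false
[3] false → true (antecedent false ⇒ implication holds) = true
[root] true AND false AND true = false
Overall: false → disabled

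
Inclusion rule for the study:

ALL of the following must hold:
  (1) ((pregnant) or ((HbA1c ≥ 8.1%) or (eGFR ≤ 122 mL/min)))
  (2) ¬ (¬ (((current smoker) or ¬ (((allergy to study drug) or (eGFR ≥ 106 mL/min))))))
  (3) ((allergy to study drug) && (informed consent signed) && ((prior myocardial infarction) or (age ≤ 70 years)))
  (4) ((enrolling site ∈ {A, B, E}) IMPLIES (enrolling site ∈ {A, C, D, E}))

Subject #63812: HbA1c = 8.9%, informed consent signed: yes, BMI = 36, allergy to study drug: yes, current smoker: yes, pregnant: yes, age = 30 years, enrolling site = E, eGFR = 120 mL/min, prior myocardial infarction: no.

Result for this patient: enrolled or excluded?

Enrolled

Atomic conditions:
  pregnant: yes → true
  HbA1c ≥ 8.1%: 8.9 ≥ 8.1 is true
  eGFR ≤ 122 mL/min: 120 ≤ 122 is true
  current smoker: yes → true
  allergy to study drug: yes → true
  eGFR ≥ 106 mL/min: 120 ≥ 106 is true
  informed consent signed: yes → true
  prior myocardial infarction: no → false
  age ≤ 70 years: 30 ≤ 70 is true
  enrolling site ∈ {A, B, E}: E is in the set → true
  enrolling site ∈ {A, C, D, E}: E is in the set → true
Combine:
[1.2] true OR true = true
[1] true OR true = true
[2.1.1.2.1] true OR true = true
[2.1.1.2] NOT true = false
[2.1.1] true OR false = true
[2.1] NOT true = false
[2] NOT false = true
[3.3] false OR true = true
[3] true AND true AND true = true
[4] true → true = true
[root] true AND true AND true AND true = true
Overall: true → enrolled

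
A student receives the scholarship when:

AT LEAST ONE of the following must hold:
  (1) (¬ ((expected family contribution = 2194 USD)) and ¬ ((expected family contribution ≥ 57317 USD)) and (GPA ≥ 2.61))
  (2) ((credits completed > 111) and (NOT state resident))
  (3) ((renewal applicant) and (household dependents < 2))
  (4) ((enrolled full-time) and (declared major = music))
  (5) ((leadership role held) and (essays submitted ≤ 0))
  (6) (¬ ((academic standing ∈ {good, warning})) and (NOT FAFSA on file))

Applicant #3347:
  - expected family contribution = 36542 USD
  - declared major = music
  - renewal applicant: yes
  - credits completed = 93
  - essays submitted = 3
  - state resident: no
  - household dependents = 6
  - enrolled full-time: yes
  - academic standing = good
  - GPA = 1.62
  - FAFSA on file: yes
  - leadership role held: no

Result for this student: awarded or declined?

Atomic conditions:
  expected family contribution = 2194 USD: 36542 == 2194 is false
  expected family contribution ≥ 57317 USD: 36542 ≥ 57317 is false
  GPA ≥ 2.61: 1.62 ≥ 2.61 is false
  credits completed > 111: 93 > 111 is false
  NOT state resident: no → true
  renewal applicant: yes → true
  household dependents < 2: 6 < 2 is false
  enrolled full-time: yes → true
  declared major = music: music == music is true
  leadership role held: no → false
  essays submitted ≤ 0: 3 ≤ 0 is false
  academic standing ∈ {good, warning}: good is in the set → true
  NOT FAFSA on file: yes → false
Combine:
[1.1] NOT false = true
[1.2] NOT false = true
[1] true AND true AND false = false
[2] false AND true = false
[3] true AND false = false
[4] true AND true = true
[5] false AND false = false
[6.1] NOT true = false
[6] false AND false = false
[root] false OR false OR false OR true OR false OR false = true
Overall: true → awarded

Awarded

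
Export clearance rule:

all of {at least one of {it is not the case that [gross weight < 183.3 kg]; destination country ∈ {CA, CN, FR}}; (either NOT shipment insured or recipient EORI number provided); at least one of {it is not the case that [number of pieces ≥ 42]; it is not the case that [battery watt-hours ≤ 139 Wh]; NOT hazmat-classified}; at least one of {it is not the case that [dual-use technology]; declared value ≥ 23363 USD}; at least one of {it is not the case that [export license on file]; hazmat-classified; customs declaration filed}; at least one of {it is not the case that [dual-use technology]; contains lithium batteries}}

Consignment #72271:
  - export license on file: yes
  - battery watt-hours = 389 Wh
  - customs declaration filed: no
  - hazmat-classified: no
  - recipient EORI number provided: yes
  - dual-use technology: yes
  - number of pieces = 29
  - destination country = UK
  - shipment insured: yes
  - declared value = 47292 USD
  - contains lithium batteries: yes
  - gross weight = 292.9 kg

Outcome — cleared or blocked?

Atomic conditions:
  gross weight < 183.3 kg: 292.9 < 183.3 is false
  destination country ∈ {CA, CN, FR}: UK is not in the set → false
  NOT shipment insured: yes → false
  recipient EORI number provided: yes → true
  number of pieces ≥ 42: 29 ≥ 42 is false
  battery watt-hours ≤ 139 Wh: 389 ≤ 139 is false
  NOT hazmat-classified: no → true
  dual-use technology: yes → true
  declared value ≥ 23363 USD: 47292 ≥ 23363 is true
  export license on file: yes → true
  hazmat-classified: no → false
  customs declaration filed: no → false
  contains lithium batteries: yes → true
Combine:
[1.1] NOT false = true
[1] true OR false = true
[2] false OR true = true
[3.1] NOT false = true
[3.2] NOT false = true
[3] true OR true OR true = true
[4.1] NOT true = false
[4] false OR true = true
[5.1] NOT true = false
[5] false OR false OR false = false
[6.1] NOT true = false
[6] false OR true = true
[root] true AND true AND true AND true AND false AND true = false
Overall: false → blocked

Blocked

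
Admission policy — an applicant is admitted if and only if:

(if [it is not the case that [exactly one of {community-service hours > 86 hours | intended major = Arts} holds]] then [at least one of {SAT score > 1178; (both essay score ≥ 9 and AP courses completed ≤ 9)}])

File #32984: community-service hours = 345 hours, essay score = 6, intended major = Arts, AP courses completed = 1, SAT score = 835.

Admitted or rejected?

Rejected

Atomic conditions:
  community-service hours > 86 hours: 345 > 86 is true
  intended major = Arts: Arts == Arts is true
  SAT score > 1178: 835 > 1178 is false
  essay score ≥ 9: 6 ≥ 9 is false
  AP courses completed ≤ 9: 1 ≤ 9 is true
Combine:
[1.1] exactly-one(true, true) = false
[1] NOT false = true
[2.2] false AND true = false
[2] false OR false = false
[root] true → false = false
Overall: false → rejected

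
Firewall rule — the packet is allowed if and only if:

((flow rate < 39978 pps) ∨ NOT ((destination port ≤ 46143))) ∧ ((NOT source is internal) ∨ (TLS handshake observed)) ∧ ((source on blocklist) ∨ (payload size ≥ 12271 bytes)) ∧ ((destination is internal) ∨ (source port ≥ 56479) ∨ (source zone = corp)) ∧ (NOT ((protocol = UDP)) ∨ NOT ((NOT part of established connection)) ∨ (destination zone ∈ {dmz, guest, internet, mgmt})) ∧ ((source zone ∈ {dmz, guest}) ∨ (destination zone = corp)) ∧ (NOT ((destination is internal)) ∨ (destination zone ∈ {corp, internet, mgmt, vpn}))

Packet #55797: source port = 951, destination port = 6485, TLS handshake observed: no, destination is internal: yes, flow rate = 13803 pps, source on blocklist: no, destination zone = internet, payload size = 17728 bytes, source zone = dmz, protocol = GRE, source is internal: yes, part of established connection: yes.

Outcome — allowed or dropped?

Dropped

Atomic conditions:
  flow rate < 39978 pps: 13803 < 39978 is true
  destination port ≤ 46143: 6485 ≤ 46143 is true
  NOT source is internal: yes → false
  TLS handshake observed: no → false
  source on blocklist: no → false
  payload size ≥ 12271 bytes: 17728 ≥ 12271 is true
  destination is internal: yes → true
  source port ≥ 56479: 951 ≥ 56479 is false
  source zone = corp: dmz == corp is false
  protocol = UDP: GRE == UDP is false
  NOT part of established connection: yes → false
  destination zone ∈ {dmz, guest, internet, mgmt}: internet is in the set → true
  source zone ∈ {dmz, guest}: dmz is in the set → true
  destination zone = corp: internet == corp is false
  destination zone ∈ {corp, internet, mgmt, vpn}: internet is in the set → true
Combine:
[1.2] NOT true = false
[1] true OR false = true
[2] false OR false = false
[3] false OR true = true
[4] true OR false OR false = true
[5.1] NOT false = true
[5.2] NOT false = true
[5] true OR true OR true = true
[6] true OR false = true
[7.1] NOT true = false
[7] false OR true = true
[root] true AND false AND true AND true AND true AND true AND true = false
Overall: false → dropped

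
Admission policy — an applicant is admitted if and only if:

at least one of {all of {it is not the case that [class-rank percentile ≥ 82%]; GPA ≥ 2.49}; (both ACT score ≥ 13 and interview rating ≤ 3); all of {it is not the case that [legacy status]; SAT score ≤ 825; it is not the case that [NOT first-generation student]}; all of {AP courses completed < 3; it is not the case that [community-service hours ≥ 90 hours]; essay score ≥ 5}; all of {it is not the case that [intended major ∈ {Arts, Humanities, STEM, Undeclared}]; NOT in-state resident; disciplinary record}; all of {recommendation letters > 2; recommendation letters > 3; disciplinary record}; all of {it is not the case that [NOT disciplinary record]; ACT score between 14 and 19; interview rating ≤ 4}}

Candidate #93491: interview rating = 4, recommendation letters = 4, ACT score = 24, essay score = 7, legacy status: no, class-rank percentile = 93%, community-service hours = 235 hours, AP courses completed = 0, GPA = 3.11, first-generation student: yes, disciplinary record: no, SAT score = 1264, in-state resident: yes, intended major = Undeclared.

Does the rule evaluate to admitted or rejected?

Rejected

Atomic conditions:
  class-rank percentile ≥ 82%: 93 ≥ 82 is true
  GPA ≥ 2.49: 3.11 ≥ 2.49 is true
  ACT score ≥ 13: 24 ≥ 13 is true
  interview rating ≤ 3: 4 ≤ 3 is false
  legacy status: no → false
  SAT score ≤ 825: 1264 ≤ 825 is false
  NOT first-generation student: yes → false
  AP courses completed < 3: 0 < 3 is true
  community-service hours ≥ 90 hours: 235 ≥ 90 is true
  essay score ≥ 5: 7 ≥ 5 is true
  intended major ∈ {Arts, Humanities, STEM, Undeclared}: Undeclared is in the set → true
  NOT in-state resident: yes → false
  disciplinary record: no → false
  recommendation letters > 2: 4 > 2 is true
  recommendation letters > 3: 4 > 3 is true
  NOT disciplinary record: no → true
  ACT score between 14 and 19: 24 in [14, 19] is false
  interview rating ≤ 4: 4 ≤ 4 is true
Combine:
[1.1] NOT true = false
[1] false AND true = false
[2] true AND false = false
[3.1] NOT false = true
[3.3] NOT false = true
[3] true AND false AND true = false
[4.2] NOT true = false
[4] true AND false AND true = false
[5.1] NOT true = false
[5] false AND false AND false = false
[6] true AND true AND false = false
[7.1] NOT true = false
[7] false AND false AND true = false
[root] false OR false OR false OR false OR false OR false OR false = false
Overall: false → rejected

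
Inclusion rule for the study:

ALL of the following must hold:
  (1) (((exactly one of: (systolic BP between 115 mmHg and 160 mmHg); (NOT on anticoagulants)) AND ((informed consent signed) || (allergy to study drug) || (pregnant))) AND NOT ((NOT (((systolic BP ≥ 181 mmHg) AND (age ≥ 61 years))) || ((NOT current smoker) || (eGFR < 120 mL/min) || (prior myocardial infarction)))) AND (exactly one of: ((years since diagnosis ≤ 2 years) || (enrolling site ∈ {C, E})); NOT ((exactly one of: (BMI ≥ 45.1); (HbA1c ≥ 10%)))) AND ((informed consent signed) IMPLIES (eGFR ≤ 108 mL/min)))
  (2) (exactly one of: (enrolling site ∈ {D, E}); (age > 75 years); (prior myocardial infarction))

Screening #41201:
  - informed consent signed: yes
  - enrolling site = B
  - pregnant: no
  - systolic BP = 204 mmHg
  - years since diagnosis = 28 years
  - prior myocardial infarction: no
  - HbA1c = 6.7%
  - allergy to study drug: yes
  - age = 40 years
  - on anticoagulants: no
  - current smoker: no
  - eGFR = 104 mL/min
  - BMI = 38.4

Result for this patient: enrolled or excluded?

Excluded

Atomic conditions:
  systolic BP between 115 mmHg and 160 mmHg: 204 in [115, 160] is false
  NOT on anticoagulants: no → true
  informed consent signed: yes → true
  allergy to study drug: yes → true
  pregnant: no → false
  systolic BP ≥ 181 mmHg: 204 ≥ 181 is true
  age ≥ 61 years: 40 ≥ 61 is false
  NOT current smoker: no → true
  eGFR < 120 mL/min: 104 < 120 is true
  prior myocardial infarction: no → false
  years since diagnosis ≤ 2 years: 28 ≤ 2 is false
  enrolling site ∈ {C, E}: B is not in the set → false
  BMI ≥ 45.1: 38.4 ≥ 45.1 is false
  HbA1c ≥ 10%: 6.7 ≥ 10 is false
  eGFR ≤ 108 mL/min: 104 ≤ 108 is true
  enrolling site ∈ {D, E}: B is not in the set → false
  age > 75 years: 40 > 75 is false
Combine:
[1.1.1] exactly-one(false, true) = true
[1.1.2] true OR true OR false = true
[1.1] true AND true = true
[1.2.1.1.1] true AND false = false
[1.2.1.1] NOT false = true
[1.2.1.2] true OR true OR false = true
[1.2.1] true OR true = true
[1.2] NOT true = false
[1.3.1] false OR false = false
[1.3.2.1] exactly-one(false, false) = false
[1.3.2] NOT false = true
[1.3] exactly-one(false, true) = true
[1.4] true → true = true
[1] true AND false AND true AND true = false
[2] exactly-one(false, false, false) = false
[root] false AND false = false
Overall: false → excluded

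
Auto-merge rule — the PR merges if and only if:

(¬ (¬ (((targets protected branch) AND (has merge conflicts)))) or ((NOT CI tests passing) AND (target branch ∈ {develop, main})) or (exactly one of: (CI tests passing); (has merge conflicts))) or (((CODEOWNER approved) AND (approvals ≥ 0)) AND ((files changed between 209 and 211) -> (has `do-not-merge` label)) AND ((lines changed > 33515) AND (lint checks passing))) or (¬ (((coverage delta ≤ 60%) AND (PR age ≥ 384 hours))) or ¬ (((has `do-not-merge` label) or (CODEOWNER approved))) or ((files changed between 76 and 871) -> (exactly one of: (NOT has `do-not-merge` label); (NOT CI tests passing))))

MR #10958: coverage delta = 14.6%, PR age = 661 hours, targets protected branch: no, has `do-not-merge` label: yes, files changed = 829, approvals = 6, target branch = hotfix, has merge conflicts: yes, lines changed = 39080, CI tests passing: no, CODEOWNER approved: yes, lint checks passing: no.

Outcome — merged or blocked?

Atomic conditions:
  targets protected branch: no → false
  has merge conflicts: yes → true
  NOT CI tests passing: no → true
  target branch ∈ {develop, main}: hotfix is not in the set → false
  CI tests passing: no → false
  CODEOWNER approved: yes → true
  approvals ≥ 0: 6 ≥ 0 is true
  files changed between 209 and 211: 829 in [209, 211] is false
  has `do-not-merge` label: yes → true
  lines changed > 33515: 39080 > 33515 is true
  lint checks passing: no → false
  coverage delta ≤ 60%: 14.6 ≤ 60 is true
  PR age ≥ 384 hours: 661 ≥ 384 is true
  files changed between 76 and 871: 829 in [76, 871] is true
  NOT has `do-not-merge` label: yes → false
Combine:
[1.1.1.1] false AND true = false
[1.1.1] NOT false = true
[1.1] NOT true = false
[1.2] true AND false = false
[1.3] exactly-one(false, true) = true
[1] false OR false OR true = true
[2.1] true AND true = true
[2.2] false → true (antecedent false ⇒ implication holds) = true
[2.3] true AND false = false
[2] true AND true AND false = false
[3.1.1] true AND true = true
[3.1] NOT true = false
[3.2.1] true OR true = true
[3.2] NOT true = false
[3.3.2] exactly-one(false, true) = true
[3.3] true → true = true
[3] false OR false OR true = true
[root] true OR false OR true = true
Overall: true → merged

Merged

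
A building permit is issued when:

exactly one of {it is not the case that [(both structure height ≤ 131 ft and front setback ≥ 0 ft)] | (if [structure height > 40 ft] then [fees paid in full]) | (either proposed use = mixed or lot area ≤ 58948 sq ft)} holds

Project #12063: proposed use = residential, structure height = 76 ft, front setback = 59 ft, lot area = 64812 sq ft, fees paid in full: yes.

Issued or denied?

Issued

Atomic conditions:
  structure height ≤ 131 ft: 76 ≤ 131 is true
  front setback ≥ 0 ft: 59 ≥ 0 is true
  structure height > 40 ft: 76 > 40 is true
  fees paid in full: yes → true
  proposed use = mixed: residential == mixed is false
  lot area ≤ 58948 sq ft: 64812 ≤ 58948 is false
Combine:
[1.1] true AND true = true
[1] NOT true = false
[2] true → true = true
[3] false OR false = false
[root] exactly-one(false, true, false) = true
Overall: true → issued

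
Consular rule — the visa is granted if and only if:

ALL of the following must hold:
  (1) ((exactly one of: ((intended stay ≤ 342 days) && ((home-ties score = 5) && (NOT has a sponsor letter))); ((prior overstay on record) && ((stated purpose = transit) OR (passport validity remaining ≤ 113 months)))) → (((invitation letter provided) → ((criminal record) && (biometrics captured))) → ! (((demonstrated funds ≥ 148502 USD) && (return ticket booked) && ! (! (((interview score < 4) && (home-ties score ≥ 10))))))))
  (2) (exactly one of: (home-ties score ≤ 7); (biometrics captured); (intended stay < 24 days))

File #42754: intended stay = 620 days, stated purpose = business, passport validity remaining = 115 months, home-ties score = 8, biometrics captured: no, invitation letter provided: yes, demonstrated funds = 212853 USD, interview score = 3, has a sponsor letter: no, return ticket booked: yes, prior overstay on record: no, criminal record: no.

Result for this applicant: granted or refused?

Refused

Atomic conditions:
  intended stay ≤ 342 days: 620 ≤ 342 is false
  home-ties score = 5: 8 == 5 is false
  NOT has a sponsor letter: no → true
  prior overstay on record: no → false
  stated purpose = transit: business == transit is false
  passport validity remaining ≤ 113 months: 115 ≤ 113 is false
  invitation letter provided: yes → true
  criminal record: no → false
  biometrics captured: no → false
  demonstrated funds ≥ 148502 USD: 212853 ≥ 148502 is true
  return ticket booked: yes → true
  interview score < 4: 3 < 4 is true
  home-ties score ≥ 10: 8 ≥ 10 is false
  home-ties score ≤ 7: 8 ≤ 7 is false
  intended stay < 24 days: 620 < 24 is false
Combine:
[1.1.1.2] false AND true = false
[1.1.1] false AND false = false
[1.1.2.2] false OR false = false
[1.1.2] false AND false = false
[1.1] exactly-one(false, false) = false
[1.2.1.2] false AND false = false
[1.2.1] true → false = false
[1.2.2.1.3.1.1] true AND false = false
[1.2.2.1.3.1] NOT false = true
[1.2.2.1.3] NOT true = false
[1.2.2.1] true AND true AND false = false
[1.2.2] NOT false = true
[1.2] false → true (antecedent false ⇒ implication holds) = true
[1] false → true (antecedent false ⇒ implication holds) = true
[2] exactly-one(false, false, false) = false
[root] true AND false = false
Overall: false → refused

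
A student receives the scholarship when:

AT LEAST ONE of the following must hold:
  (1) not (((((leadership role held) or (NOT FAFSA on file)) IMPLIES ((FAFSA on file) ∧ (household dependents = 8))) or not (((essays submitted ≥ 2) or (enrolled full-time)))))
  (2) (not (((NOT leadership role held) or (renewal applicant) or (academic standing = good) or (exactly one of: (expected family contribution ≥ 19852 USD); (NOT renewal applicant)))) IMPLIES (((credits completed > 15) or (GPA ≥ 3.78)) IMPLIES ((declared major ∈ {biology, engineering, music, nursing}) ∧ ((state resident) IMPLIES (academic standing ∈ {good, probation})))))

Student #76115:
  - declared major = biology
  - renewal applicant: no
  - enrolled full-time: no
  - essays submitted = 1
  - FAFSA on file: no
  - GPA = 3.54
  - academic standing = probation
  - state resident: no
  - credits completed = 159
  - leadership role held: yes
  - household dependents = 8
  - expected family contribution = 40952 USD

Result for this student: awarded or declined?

Awarded

Atomic conditions:
  leadership role held: yes → true
  NOT FAFSA on file: no → true
  FAFSA on file: no → false
  household dependents = 8: 8 == 8 is true
  essays submitted ≥ 2: 1 ≥ 2 is false
  enrolled full-time: no → false
  NOT leadership role held: yes → false
  renewal applicant: no → false
  academic standing = good: probation == good is false
  expected family contribution ≥ 19852 USD: 40952 ≥ 19852 is true
  NOT renewal applicant: no → true
  credits completed > 15: 159 > 15 is true
  GPA ≥ 3.78: 3.54 ≥ 3.78 is false
  declared major ∈ {biology, engineering, music, nursing}: biology is in the set → true
  state resident: no → false
  academic standing ∈ {good, probation}: probation is in the set → true
Combine:
[1.1.1.1] true OR true = true
[1.1.1.2] false AND true = false
[1.1.1] true → false = false
[1.1.2.1] false OR false = false
[1.1.2] NOT false = true
[1.1] false OR true = true
[1] NOT true = false
[2.1.1.4] exactly-one(true, true) = false
[2.1.1] false OR false OR false OR false = false
[2.1] NOT false = true
[2.2.1] true OR false = true
[2.2.2.2] false → true (antecedent false ⇒ implication holds) = true
[2.2.2] true AND true = true
[2.2] true → true = true
[2] true → true = true
[root] false OR true = true
Overall: true → awarded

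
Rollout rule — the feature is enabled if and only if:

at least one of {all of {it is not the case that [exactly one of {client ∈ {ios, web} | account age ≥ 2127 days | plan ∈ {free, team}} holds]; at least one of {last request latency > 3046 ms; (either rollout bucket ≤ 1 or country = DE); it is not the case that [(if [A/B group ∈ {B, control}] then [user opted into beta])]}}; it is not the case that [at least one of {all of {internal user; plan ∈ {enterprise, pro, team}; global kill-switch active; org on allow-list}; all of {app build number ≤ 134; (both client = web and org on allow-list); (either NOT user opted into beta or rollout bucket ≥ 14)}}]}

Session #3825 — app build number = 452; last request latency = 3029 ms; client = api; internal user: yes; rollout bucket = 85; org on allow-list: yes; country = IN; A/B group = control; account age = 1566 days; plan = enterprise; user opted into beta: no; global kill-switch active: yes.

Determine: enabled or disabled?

Enabled

Atomic conditions:
  client ∈ {ios, web}: api is not in the set → false
  account age ≥ 2127 days: 1566 ≥ 2127 is false
  plan ∈ {free, team}: enterprise is not in the set → false
  last request latency > 3046 ms: 3029 > 3046 is false
  rollout bucket ≤ 1: 85 ≤ 1 is false
  country = DE: IN == DE is false
  A/B group ∈ {B, control}: control is in the set → true
  user opted into beta: no → false
  internal user: yes → true
  plan ∈ {enterprise, pro, team}: enterprise is in the set → true
  global kill-switch active: yes → true
  org on allow-list: yes → true
  app build number ≤ 134: 452 ≤ 134 is false
  client = web: api == web is false
  NOT user opted into beta: no → true
  rollout bucket ≥ 14: 85 ≥ 14 is true
Combine:
[1.1.1] exactly-one(false, false, false) = false
[1.1] NOT false = true
[1.2.2] false OR false = false
[1.2.3.1] true → false = false
[1.2.3] NOT false = true
[1.2] false OR false OR true = true
[1] true AND true = true
[2.1.1] true AND true AND true AND true = true
[2.1.2.2] false AND true = false
[2.1.2.3] true OR true = true
[2.1.2] false AND false AND true = false
[2.1] true OR false = true
[2] NOT true = false
[root] true OR false = true
Overall: true → enabled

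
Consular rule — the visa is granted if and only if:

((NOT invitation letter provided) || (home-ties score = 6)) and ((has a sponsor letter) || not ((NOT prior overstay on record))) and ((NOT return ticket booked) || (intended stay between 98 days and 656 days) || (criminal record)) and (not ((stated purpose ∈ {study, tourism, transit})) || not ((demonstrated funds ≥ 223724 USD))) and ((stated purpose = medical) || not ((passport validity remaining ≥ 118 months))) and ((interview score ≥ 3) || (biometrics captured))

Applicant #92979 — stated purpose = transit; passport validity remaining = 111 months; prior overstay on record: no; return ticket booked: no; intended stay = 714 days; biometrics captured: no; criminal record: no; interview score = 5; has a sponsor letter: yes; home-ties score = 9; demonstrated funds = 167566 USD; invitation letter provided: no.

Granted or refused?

Granted

Atomic conditions:
  NOT invitation letter provided: no → true
  home-ties score = 6: 9 == 6 is false
  has a sponsor letter: yes → true
  NOT prior overstay on record: no → true
  NOT return ticket booked: no → true
  intended stay between 98 days and 656 days: 714 in [98, 656] is false
  criminal record: no → false
  stated purpose ∈ {study, tourism, transit}: transit is in the set → true
  demonstrated funds ≥ 223724 USD: 167566 ≥ 223724 is false
  stated purpose = medical: transit == medical is false
  passport validity remaining ≥ 118 months: 111 ≥ 118 is false
  interview score ≥ 3: 5 ≥ 3 is true
  biometrics captured: no → false
Combine:
[1] true OR false = true
[2.2] NOT true = false
[2] true OR false = true
[3] true OR false OR false = true
[4.1] NOT true = false
[4.2] NOT false = true
[4] false OR true = true
[5.2] NOT false = true
[5] false OR true = true
[6] true OR false = true
[root] true AND true AND true AND true AND true AND true = true
Overall: true → granted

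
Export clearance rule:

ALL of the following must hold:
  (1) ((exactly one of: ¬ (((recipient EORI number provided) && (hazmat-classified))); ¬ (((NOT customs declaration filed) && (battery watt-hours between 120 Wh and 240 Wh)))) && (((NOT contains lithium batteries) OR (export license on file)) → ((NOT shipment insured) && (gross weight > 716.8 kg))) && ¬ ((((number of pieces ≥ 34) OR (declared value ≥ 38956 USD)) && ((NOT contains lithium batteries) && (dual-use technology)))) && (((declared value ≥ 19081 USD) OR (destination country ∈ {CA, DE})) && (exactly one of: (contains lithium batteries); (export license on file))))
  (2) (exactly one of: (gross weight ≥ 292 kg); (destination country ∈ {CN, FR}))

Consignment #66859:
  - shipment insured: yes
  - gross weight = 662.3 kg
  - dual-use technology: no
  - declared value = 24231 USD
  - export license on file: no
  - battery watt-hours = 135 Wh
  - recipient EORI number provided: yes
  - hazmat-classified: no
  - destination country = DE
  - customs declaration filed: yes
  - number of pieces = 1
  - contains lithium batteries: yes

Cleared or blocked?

Atomic conditions:
  recipient EORI number provided: yes → true
  hazmat-classified: no → false
  NOT customs declaration filed: yes → false
  battery watt-hours between 120 Wh and 240 Wh: 135 in [120, 240] is true
  NOT contains lithium batteries: yes → false
  export license on file: no → false
  NOT shipment insured: yes → false
  gross weight > 716.8 kg: 662.3 > 716.8 is false
  number of pieces ≥ 34: 1 ≥ 34 is false
  declared value ≥ 38956 USD: 24231 ≥ 38956 is false
  dual-use technology: no → false
  declared value ≥ 19081 USD: 24231 ≥ 19081 is true
  destination country ∈ {CA, DE}: DE is in the set → true
  contains lithium batteries: yes → true
  gross weight ≥ 292 kg: 662.3 ≥ 292 is true
  destination country ∈ {CN, FR}: DE is not in the set → false
Combine:
[1.1.1.1] true AND false = false
[1.1.1] NOT false = true
[1.1.2.1] false AND true = false
[1.1.2] NOT false = true
[1.1] exactly-one(true, true) = false
[1.2.1] false OR false = false
[1.2.2] false AND false = false
[1.2] false → false (antecedent false ⇒ implication holds) = true
[1.3.1.1] false OR false = false
[1.3.1.2] false AND false = false
[1.3.1] false AND false = false
[1.3] NOT false = true
[1.4.1] true OR true = true
[1.4.2] exactly-one(true, false) = true
[1.4] true AND true = true
[1] false AND true AND true AND true = false
[2] exactly-one(true, false) = true
[root] false AND true = false
Overall: false → blocked

Blocked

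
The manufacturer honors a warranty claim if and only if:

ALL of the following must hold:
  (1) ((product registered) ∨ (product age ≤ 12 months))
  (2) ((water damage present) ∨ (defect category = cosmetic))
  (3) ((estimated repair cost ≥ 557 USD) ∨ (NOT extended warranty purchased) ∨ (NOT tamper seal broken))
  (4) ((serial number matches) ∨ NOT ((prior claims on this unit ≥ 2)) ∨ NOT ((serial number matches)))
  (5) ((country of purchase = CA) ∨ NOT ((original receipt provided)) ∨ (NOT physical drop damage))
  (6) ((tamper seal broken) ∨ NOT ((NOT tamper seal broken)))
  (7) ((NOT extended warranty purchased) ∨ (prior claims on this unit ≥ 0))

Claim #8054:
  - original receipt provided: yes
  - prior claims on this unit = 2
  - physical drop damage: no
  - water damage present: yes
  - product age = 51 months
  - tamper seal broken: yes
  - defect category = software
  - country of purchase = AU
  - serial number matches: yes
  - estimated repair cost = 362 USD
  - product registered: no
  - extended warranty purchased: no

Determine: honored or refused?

Atomic conditions:
  product registered: no → false
  product age ≤ 12 months: 51 ≤ 12 is false
  water damage present: yes → true
  defect category = cosmetic: software == cosmetic is false
  estimated repair cost ≥ 557 USD: 362 ≥ 557 is false
  NOT extended warranty purchased: no → true
  NOT tamper seal broken: yes → false
  serial number matches: yes → true
  prior claims on this unit ≥ 2: 2 ≥ 2 is true
  country of purchase = CA: AU == CA is false
  original receipt provided: yes → true
  NOT physical drop damage: no → true
  tamper seal broken: yes → true
  prior claims on this unit ≥ 0: 2 ≥ 0 is true
Combine:
[1] false OR false = false
[2] true OR false = true
[3] false OR true OR false = true
[4.2] NOT true = false
[4.3] NOT true = false
[4] true OR false OR false = true
[5.2] NOT true = false
[5] false OR false OR true = true
[6.2] NOT false = true
[6] true OR true = true
[7] true OR true = true
[root] false AND true AND true AND true AND true AND true AND true = false
Overall: false → refused

Refused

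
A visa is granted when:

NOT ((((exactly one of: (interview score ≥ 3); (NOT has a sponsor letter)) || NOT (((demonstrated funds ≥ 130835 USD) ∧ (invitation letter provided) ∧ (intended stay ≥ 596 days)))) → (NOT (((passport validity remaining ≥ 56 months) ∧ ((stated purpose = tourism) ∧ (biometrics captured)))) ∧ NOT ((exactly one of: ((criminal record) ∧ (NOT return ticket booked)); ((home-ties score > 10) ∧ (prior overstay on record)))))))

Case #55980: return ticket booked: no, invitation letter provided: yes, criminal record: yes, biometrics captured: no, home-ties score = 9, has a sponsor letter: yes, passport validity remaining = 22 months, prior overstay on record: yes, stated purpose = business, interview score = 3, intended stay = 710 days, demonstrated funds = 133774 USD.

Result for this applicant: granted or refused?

Granted

Atomic conditions:
  interview score ≥ 3: 3 ≥ 3 is true
  NOT has a sponsor letter: yes → false
  demonstrated funds ≥ 130835 USD: 133774 ≥ 130835 is true
  invitation letter provided: yes → true
  intended stay ≥ 596 days: 710 ≥ 596 is true
  passport validity remaining ≥ 56 months: 22 ≥ 56 is false
  stated purpose = tourism: business == tourism is false
  biometrics captured: no → false
  criminal record: yes → true
  NOT return ticket booked: no → true
  home-ties score > 10: 9 > 10 is false
  prior overstay on record: yes → true
Combine:
[1.1.1] exactly-one(true, false) = true
[1.1.2.1] true AND true AND true = true
[1.1.2] NOT true = false
[1.1] true OR false = true
[1.2.1.1.2] false AND false = false
[1.2.1.1] false AND false = false
[1.2.1] NOT false = true
[1.2.2.1.1] true AND true = true
[1.2.2.1.2] false AND true = false
[1.2.2.1] exactly-one(true, false) = true
[1.2.2] NOT true = false
[1.2] true AND false = false
[1] true → false = false
[root] NOT false = true
Overall: true → granted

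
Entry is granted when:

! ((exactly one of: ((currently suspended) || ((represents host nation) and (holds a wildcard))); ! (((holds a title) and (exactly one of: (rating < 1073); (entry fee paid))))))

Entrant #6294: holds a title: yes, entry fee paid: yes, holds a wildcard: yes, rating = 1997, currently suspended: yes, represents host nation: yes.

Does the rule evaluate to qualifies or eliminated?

Atomic conditions:
  currently suspended: yes → true
  represents host nation: yes → true
  holds a wildcard: yes → true
  holds a title: yes → true
  rating < 1073: 1997 < 1073 is false
  entry fee paid: yes → true
Combine:
[1.1.2] true AND true = true
[1.1] true OR true = true
[1.2.1.2] exactly-one(false, true) = true
[1.2.1] true AND true = true
[1.2] NOT true = false
[1] exactly-one(true, false) = true
[root] NOT true = false
Overall: false → eliminated

Eliminated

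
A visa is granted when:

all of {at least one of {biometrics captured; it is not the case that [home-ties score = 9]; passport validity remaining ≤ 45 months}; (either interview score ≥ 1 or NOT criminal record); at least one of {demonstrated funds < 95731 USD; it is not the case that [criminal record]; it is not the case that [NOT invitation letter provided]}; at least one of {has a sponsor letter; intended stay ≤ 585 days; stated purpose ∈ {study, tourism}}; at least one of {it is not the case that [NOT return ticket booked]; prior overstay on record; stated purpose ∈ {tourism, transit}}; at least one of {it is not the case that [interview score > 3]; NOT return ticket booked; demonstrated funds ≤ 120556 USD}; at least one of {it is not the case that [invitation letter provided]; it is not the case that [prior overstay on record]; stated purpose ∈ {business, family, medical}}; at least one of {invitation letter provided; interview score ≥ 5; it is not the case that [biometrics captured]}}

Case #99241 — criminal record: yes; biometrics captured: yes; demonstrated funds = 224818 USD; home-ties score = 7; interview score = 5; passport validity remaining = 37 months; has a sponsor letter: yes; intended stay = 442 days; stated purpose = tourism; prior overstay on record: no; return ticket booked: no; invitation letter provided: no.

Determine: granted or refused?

Refused

Atomic conditions:
  biometrics captured: yes → true
  home-ties score = 9: 7 == 9 is false
  passport validity remaining ≤ 45 months: 37 ≤ 45 is true
  interview score ≥ 1: 5 ≥ 1 is true
  NOT criminal record: yes → false
  demonstrated funds < 95731 USD: 224818 < 95731 is false
  criminal record: yes → true
  NOT invitation letter provided: no → true
  has a sponsor letter: yes → true
  intended stay ≤ 585 days: 442 ≤ 585 is true
  stated purpose ∈ {study, tourism}: tourism is in the set → true
  NOT return ticket booked: no → true
  prior overstay on record: no → false
  stated purpose ∈ {tourism, transit}: tourism is in the set → true
  interview score > 3: 5 > 3 is true
  demonstrated funds ≤ 120556 USD: 224818 ≤ 120556 is false
  invitation letter provided: no → false
  stated purpose ∈ {business, family, medical}: tourism is not in the set → false
  interview score ≥ 5: 5 ≥ 5 is true
Combine:
[1.2] NOT false = true
[1] true OR true OR true = true
[2] true OR false = true
[3.2] NOT true = false
[3.3] NOT true = false
[3] false OR false OR false = false
[4] true OR true OR true = true
[5.1] NOT true = false
[5] false OR false OR true = true
[6.1] NOT true = false
[6] false OR true OR false = true
[7.1] NOT false = true
[7.2] NOT false = true
[7] true OR true OR false = true
[8.3] NOT true = false
[8] false OR true OR false = true
[root] true AND true AND false AND true AND true AND true AND true AND true = false
Overall: false → refused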